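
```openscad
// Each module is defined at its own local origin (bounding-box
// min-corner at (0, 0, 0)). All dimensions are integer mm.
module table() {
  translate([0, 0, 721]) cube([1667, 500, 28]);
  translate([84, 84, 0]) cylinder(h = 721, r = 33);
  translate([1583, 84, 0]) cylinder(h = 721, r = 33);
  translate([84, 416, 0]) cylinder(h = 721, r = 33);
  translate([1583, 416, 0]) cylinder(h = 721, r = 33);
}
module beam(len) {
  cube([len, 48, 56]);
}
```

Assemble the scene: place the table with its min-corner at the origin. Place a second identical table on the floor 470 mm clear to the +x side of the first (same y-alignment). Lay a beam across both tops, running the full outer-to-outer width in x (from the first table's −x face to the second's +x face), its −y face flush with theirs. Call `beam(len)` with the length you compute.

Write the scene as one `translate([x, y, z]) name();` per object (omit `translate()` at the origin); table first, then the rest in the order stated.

table();
translate([2137, 0, 0]) table();
translate([0, 0, 749]) beam(3804);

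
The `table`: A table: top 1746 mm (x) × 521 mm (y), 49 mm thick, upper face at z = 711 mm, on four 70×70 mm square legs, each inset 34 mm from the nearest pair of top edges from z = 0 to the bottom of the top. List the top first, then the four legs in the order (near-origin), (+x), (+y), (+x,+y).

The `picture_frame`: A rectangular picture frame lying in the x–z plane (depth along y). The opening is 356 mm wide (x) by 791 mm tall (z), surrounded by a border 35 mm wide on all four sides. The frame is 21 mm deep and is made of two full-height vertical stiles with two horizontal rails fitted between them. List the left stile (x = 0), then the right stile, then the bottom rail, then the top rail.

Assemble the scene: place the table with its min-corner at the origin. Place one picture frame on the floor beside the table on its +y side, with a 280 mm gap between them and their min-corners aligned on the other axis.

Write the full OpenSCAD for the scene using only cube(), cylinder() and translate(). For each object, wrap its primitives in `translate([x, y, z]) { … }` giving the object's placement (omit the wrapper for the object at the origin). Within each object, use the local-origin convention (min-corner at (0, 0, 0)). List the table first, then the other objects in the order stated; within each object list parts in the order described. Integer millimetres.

translate([0, 0, 662]) cube([1746, 521, 49]);
translate([34, 34, 0]) cube([70, 70, 662]);
translate([1642, 34, 0]) cube([70, 70, 662]);
translate([34, 417, 0]) cube([70, 70, 662]);
translate([1642, 417, 0]) cube([70, 70, 662]);
translate([0, 801, 0]) {
  cube([35, 21, 861]);
  translate([391, 0, 0]) cube([35, 21, 861]);
  translate([35, 0, 0]) cube([356, 21, 35]);
  translate([35, 0, 826]) cube([356, 21, 35]);
}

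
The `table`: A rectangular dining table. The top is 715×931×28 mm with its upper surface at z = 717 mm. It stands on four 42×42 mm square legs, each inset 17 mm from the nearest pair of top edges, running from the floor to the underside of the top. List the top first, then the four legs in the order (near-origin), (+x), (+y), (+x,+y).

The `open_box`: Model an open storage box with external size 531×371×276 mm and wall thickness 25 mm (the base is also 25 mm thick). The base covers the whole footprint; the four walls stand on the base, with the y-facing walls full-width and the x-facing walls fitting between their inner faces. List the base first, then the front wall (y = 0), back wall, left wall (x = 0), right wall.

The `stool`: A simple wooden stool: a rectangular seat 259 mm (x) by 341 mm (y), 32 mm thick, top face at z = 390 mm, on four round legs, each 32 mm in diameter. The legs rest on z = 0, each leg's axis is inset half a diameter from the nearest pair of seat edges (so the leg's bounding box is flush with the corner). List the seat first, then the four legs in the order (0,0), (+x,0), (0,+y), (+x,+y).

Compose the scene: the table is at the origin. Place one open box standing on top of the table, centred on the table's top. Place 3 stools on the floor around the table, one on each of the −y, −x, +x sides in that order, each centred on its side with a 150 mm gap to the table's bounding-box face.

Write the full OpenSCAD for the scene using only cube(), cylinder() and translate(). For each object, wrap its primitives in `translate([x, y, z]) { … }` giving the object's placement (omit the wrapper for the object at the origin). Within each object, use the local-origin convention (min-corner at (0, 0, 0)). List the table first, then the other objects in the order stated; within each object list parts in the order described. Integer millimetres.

translate([0, 0, 689]) cube([715, 931, 28]);
translate([17, 17, 0]) cube([42, 42, 689]);
translate([656, 17, 0]) cube([42, 42, 689]);
translate([17, 872, 0]) cube([42, 42, 689]);
translate([656, 872, 0]) cube([42, 42, 689]);
translate([92, 280, 717]) {
  cube([531, 371, 25]);
  translate([0, 0, 25]) cube([531, 25, 251]);
  translate([0, 346, 25]) cube([531, 25, 251]);
  translate([0, 25, 25]) cube([25, 321, 251]);
  translate([506, 25, 25]) cube([25, 321, 251]);
}
translate([228, -491, 0]) {
  translate([0, 0, 358]) cube([259, 341, 32]);
  translate([16, 16, 0]) cylinder(h = 358, r = 16);
  translate([243, 16, 0]) cylinder(h = 358, r = 16);
  translate([16, 325, 0]) cylinder(h = 358, r = 16);
  translate([243, 325, 0]) cylinder(h = 358, r = 16);
}
translate([-409, 295, 0]) {
  translate([0, 0, 358]) cube([259, 341, 32]);
  translate([16, 16, 0]) cylinder(h = 358, r = 16);
  translate([243, 16, 0]) cylinder(h = 358, r = 16);
  translate([16, 325, 0]) cylinder(h = 358, r = 16);
  translate([243, 325, 0]) cylinder(h = 358, r = 16);
}
translate([865, 295, 0]) {
  translate([0, 0, 358]) cube([259, 341, 32]);
  translate([16, 16, 0]) cylinder(h = 358, r = 16);
  translate([243, 16, 0]) cylinder(h = 358, r = 16);
  translate([16, 325, 0]) cylinder(h = 358, r = 16);
  translate([243, 325, 0]) cylinder(h = 358, r = 16);
}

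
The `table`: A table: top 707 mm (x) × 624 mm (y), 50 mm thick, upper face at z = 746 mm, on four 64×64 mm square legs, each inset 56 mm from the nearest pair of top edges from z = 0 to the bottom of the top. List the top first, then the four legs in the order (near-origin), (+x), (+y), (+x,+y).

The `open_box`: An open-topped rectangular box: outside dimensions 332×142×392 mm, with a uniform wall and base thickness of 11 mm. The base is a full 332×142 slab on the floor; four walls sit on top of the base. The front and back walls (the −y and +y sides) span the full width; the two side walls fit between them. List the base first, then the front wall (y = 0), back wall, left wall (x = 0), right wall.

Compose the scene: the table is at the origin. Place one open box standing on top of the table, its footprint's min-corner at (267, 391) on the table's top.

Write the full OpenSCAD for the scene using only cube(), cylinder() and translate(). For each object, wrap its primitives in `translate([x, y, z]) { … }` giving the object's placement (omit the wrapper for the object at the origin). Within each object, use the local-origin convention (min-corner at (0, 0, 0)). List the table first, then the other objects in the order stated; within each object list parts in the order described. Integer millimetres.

translate([0, 0, 696]) cube([707, 624, 50]);
translate([56, 56, 0]) cube([64, 64, 696]);
translate([587, 56, 0]) cube([64, 64, 696]);
translate([56, 504, 0]) cube([64, 64, 696]);
translate([587, 504, 0]) cube([64, 64, 696]);
translate([267, 391, 746]) {
  cube([332, 142, 11]);
  translate([0, 0, 11]) cube([332, 11, 381]);
  translate([0, 131, 11]) cube([332, 11, 381]);
  translate([0, 11, 11]) cube([11, 120, 381]);
  translate([321, 11, 11]) cube([11, 120, 381]);
}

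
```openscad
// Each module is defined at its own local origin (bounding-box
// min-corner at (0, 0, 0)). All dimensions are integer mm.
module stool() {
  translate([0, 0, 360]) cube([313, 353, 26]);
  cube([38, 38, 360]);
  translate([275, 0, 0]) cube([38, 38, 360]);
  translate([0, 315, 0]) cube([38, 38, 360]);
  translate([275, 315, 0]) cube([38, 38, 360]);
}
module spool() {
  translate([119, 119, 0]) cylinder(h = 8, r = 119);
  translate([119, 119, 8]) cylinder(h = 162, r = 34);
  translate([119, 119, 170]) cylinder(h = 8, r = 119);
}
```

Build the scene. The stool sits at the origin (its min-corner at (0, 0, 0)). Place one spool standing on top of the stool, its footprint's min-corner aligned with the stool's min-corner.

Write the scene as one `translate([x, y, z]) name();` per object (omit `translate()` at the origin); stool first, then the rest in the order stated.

stool();
translate([0, 0, 386]) spool();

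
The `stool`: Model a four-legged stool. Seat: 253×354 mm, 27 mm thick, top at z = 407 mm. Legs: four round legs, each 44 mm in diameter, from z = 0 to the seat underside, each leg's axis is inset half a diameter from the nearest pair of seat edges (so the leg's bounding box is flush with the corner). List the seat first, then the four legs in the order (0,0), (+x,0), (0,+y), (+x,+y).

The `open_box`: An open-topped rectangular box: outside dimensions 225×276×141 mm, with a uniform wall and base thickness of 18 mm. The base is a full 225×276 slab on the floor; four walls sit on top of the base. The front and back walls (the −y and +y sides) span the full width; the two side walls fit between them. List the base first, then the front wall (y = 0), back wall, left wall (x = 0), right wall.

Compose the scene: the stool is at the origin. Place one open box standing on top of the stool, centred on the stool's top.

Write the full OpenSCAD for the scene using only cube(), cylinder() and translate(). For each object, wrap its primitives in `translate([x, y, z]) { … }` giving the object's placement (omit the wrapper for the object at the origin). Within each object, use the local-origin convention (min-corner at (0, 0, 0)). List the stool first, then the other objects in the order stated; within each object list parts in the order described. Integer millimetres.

translate([0, 0, 380]) cube([253, 354, 27]);
translate([22, 22, 0]) cylinder(h = 380, r = 22);
translate([231, 22, 0]) cylinder(h = 380, r = 22);
translate([22, 332, 0]) cylinder(h = 380, r = 22);
translate([231, 332, 0]) cylinder(h = 380, r = 22);
translate([14, 39, 407]) {
  cube([225, 276, 18]);
  translate([0, 0, 18]) cube([225, 18, 123]);
  translate([0, 258, 18]) cube([225, 18, 123]);
  translate([0, 18, 18]) cube([18, 240, 123]);
  translate([207, 18, 18]) cube([18, 240, 123]);
}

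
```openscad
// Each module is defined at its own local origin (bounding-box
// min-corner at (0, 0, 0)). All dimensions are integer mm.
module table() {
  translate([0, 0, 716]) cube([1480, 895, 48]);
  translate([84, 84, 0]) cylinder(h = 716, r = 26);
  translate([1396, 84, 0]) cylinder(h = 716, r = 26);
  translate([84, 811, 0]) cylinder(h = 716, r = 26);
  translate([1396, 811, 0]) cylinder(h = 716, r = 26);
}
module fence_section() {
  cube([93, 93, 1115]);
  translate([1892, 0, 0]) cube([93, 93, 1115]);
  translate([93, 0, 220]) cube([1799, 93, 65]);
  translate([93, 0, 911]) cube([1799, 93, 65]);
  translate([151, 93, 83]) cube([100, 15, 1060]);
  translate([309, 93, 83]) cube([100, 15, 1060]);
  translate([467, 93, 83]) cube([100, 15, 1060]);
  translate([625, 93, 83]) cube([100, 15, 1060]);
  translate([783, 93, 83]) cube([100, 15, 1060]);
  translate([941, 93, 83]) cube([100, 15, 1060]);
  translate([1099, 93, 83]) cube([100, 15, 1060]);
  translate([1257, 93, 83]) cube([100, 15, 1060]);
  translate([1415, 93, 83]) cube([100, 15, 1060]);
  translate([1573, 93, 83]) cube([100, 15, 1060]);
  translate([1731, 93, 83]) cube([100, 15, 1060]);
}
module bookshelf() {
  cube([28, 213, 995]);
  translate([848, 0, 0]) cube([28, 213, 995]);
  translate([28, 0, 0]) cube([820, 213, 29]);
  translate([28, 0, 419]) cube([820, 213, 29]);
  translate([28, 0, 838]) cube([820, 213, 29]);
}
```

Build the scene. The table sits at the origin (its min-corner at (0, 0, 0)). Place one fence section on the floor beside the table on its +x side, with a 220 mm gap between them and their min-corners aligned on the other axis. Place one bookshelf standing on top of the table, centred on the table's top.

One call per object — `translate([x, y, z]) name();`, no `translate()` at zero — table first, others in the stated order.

table();
translate([1700, 0, 0]) fence_section();
translate([302, 341, 764]) bookshelf();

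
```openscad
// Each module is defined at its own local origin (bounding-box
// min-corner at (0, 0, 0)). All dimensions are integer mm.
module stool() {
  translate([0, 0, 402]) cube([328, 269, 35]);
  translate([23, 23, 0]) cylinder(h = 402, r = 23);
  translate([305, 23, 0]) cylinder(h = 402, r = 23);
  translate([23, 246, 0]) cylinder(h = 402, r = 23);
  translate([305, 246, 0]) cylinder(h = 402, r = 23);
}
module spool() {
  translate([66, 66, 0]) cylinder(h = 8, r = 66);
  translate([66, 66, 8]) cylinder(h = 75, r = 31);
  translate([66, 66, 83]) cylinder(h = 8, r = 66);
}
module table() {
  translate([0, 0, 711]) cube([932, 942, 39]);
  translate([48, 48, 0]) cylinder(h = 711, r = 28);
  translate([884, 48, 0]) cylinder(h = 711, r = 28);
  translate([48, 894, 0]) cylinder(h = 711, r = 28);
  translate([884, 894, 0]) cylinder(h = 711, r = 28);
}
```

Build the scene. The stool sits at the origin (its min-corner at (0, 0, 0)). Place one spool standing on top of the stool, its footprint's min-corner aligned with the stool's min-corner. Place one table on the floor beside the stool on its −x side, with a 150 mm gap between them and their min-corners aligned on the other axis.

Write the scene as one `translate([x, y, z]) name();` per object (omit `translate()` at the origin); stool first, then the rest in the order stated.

stool();
translate([0, 0, 437]) spool();
translate([-1082, 0, 0]) table();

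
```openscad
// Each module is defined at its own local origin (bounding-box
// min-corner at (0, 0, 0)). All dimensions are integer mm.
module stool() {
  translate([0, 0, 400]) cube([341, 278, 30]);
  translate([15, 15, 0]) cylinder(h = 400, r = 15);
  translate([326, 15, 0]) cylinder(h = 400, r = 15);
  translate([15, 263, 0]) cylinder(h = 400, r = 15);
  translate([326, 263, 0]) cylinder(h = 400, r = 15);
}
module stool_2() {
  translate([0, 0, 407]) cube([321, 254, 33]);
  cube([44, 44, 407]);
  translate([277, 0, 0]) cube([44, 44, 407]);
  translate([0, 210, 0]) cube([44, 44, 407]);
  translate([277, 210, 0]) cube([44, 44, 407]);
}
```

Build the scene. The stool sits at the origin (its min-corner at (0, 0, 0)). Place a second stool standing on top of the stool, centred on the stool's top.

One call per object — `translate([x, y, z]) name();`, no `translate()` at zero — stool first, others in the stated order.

stool();
translate([10, 12, 430]) stool_2();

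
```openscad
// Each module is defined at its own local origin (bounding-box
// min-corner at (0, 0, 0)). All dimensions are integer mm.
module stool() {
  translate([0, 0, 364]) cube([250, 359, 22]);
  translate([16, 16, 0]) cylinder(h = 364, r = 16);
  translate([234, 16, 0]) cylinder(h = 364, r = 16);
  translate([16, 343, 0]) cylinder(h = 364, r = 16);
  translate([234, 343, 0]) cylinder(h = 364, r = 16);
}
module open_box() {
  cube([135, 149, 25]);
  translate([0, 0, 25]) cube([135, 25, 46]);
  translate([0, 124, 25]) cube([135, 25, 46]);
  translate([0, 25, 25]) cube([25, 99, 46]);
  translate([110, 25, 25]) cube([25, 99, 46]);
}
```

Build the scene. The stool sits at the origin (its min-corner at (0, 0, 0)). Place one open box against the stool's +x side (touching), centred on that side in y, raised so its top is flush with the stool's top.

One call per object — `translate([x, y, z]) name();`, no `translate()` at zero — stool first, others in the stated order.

stool();
translate([250, 105, 315]) open_box();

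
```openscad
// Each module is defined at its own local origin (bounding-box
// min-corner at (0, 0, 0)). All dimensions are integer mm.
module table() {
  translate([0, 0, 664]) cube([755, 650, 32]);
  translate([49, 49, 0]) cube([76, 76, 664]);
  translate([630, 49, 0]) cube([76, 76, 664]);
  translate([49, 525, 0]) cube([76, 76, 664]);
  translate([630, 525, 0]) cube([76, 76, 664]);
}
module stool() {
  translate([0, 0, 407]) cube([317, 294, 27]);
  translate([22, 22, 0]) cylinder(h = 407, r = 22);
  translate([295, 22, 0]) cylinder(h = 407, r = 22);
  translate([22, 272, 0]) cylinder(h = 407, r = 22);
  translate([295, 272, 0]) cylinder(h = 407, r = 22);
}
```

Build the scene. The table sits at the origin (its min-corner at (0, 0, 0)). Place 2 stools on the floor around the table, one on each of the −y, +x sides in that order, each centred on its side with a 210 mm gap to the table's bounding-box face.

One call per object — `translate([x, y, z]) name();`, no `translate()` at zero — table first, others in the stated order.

table();
translate([219, -504, 0]) stool();
translate([965, 178, 0]) stool();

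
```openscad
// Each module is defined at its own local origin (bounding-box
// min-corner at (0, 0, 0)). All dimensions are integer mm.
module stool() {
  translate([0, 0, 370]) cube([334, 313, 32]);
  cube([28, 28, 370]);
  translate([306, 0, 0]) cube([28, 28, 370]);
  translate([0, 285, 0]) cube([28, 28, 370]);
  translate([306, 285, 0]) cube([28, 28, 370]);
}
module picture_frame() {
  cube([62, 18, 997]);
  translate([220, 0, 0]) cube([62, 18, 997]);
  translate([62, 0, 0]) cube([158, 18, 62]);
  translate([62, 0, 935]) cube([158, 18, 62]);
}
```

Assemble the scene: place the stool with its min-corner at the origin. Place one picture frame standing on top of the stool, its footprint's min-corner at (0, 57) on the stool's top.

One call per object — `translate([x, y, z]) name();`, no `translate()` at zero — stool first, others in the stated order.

stool();
translate([0, 57, 402]) picture_frame();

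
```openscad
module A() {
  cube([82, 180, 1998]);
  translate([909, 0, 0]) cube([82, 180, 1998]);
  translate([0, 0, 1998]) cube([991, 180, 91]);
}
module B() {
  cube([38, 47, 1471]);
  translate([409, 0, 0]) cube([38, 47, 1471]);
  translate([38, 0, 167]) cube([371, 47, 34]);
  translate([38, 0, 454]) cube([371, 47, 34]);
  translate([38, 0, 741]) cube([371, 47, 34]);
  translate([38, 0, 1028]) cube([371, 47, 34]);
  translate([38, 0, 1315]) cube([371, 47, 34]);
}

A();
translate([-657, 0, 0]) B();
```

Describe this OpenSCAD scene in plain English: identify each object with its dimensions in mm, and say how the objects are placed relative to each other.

A is a door frame. The clear opening is 827 mm wide and 1998 mm high. Two 82 mm wide jambs, 180 mm deep, stand either side of the opening from the floor to the top of the opening. A 91 mm thick head sits across the top of both jambs, spanning the full outside width of the frame.

B is a wooden ladder with two side rails of 38×47 mm section and 1471 mm height, set 447 mm apart overall. Between them run 5 rectangular rungs (47 mm deep, 34 mm thick), front faces flush with the rails' −y face. The bottom of the first rung is 167 mm above the floor and each subsequent rung is 287 mm higher than the one below.

The ladder is on the floor beside the door frame on its −x side.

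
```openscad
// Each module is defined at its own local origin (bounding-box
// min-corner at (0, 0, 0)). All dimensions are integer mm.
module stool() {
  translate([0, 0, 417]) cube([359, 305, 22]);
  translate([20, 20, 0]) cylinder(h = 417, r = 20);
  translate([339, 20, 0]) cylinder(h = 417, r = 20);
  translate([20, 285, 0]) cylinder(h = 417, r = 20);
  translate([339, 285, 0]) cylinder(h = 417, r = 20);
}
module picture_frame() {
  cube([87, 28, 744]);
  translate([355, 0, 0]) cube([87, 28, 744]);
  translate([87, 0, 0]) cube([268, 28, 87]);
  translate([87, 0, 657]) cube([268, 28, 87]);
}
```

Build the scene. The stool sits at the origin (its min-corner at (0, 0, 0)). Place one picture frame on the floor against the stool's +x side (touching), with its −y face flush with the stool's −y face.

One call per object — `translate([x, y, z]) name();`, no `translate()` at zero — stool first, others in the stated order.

stool();
translate([359, 0, 0]) picture_frame();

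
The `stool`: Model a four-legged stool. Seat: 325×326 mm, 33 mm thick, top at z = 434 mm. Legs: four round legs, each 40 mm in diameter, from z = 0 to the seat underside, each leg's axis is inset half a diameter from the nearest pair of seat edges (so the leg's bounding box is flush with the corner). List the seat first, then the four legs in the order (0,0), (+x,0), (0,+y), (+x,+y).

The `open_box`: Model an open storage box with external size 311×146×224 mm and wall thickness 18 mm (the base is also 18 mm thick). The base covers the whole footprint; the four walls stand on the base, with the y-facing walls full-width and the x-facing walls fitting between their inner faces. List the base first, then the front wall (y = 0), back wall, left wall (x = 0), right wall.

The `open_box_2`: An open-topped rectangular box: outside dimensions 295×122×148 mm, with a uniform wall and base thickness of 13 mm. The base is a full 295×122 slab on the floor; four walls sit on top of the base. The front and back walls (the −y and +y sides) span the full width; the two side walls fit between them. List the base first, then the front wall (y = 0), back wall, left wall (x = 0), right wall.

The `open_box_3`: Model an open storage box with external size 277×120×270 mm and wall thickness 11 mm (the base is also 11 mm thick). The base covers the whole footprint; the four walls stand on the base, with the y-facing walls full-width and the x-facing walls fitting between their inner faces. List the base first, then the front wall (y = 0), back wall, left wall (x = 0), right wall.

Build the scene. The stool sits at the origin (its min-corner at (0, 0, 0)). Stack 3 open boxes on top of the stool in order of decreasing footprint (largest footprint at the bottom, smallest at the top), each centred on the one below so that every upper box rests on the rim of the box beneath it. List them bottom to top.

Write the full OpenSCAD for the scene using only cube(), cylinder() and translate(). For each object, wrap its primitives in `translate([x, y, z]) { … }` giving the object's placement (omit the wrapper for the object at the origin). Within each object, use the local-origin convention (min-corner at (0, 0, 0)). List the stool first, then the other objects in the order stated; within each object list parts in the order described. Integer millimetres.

translate([0, 0, 401]) cube([325, 326, 33]);
translate([20, 20, 0]) cylinder(h = 401, r = 20);
translate([305, 20, 0]) cylinder(h = 401, r = 20);
translate([20, 306, 0]) cylinder(h = 401, r = 20);
translate([305, 306, 0]) cylinder(h = 401, r = 20);
translate([7, 90, 434]) {
  cube([311, 146, 18]);
  translate([0, 0, 18]) cube([311, 18, 206]);
  translate([0, 128, 18]) cube([311, 18, 206]);
  translate([0, 18, 18]) cube([18, 110, 206]);
  translate([293, 18, 18]) cube([18, 110, 206]);
}
translate([15, 102, 658]) {
  cube([295, 122, 13]);
  translate([0, 0, 13]) cube([295, 13, 135]);
  translate([0, 109, 13]) cube([295, 13, 135]);
  translate([0, 13, 13]) cube([13, 96, 135]);
  translate([282, 13, 13]) cube([13, 96, 135]);
}
translate([24, 103, 806]) {
  cube([277, 120, 11]);
  translate([0, 0, 11]) cube([277, 11, 259]);
  translate([0, 109, 11]) cube([277, 11, 259]);
  translate([0, 11, 11]) cube([11, 98, 259]);
  translate([266, 11, 11]) cube([11, 98, 259]);
}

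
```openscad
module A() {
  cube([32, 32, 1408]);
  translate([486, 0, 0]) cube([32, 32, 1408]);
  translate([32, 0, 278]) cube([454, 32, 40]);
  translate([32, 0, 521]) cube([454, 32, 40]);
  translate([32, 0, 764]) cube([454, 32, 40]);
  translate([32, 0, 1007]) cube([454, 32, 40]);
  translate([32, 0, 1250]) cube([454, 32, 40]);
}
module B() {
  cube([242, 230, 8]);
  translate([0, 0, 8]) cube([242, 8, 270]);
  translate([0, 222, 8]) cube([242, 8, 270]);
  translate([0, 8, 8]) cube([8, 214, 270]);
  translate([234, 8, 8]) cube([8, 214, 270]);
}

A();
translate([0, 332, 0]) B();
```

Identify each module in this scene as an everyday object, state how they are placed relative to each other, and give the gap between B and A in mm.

A is a ladder. B is an open box. The open box is on the floor beside the ladder on its +y side. The gap between the open box and the ladder is 300 mm.

The open box's nearest face is 300 mm from the ladder's +y face.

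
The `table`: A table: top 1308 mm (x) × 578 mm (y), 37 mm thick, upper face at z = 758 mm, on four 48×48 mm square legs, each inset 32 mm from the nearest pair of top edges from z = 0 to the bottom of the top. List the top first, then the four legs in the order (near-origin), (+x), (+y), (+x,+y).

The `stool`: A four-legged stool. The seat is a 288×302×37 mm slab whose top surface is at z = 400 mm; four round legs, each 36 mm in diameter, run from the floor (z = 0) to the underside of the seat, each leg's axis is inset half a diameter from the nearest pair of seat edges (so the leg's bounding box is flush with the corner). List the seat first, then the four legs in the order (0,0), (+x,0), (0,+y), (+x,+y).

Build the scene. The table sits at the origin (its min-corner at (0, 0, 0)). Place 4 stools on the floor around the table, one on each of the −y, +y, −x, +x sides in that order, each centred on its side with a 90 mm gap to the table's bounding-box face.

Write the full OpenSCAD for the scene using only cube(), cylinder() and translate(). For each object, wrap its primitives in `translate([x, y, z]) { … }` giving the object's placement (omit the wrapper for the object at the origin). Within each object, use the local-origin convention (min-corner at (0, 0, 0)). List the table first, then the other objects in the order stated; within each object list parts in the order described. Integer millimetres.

translate([0, 0, 721]) cube([1308, 578, 37]);
translate([32, 32, 0]) cube([48, 48, 721]);
translate([1228, 32, 0]) cube([48, 48, 721]);
translate([32, 498, 0]) cube([48, 48, 721]);
translate([1228, 498, 0]) cube([48, 48, 721]);
translate([510, -392, 0]) {
  translate([0, 0, 363]) cube([288, 302, 37]);
  translate([18, 18, 0]) cylinder(h = 363, r = 18);
  translate([270, 18, 0]) cylinder(h = 363, r = 18);
  translate([18, 284, 0]) cylinder(h = 363, r = 18);
  translate([270, 284, 0]) cylinder(h = 363, r = 18);
}
translate([510, 668, 0]) {
  translate([0, 0, 363]) cube([288, 302, 37]);
  translate([18, 18, 0]) cylinder(h = 363, r = 18);
  translate([270, 18, 0]) cylinder(h = 363, r = 18);
  translate([18, 284, 0]) cylinder(h = 363, r = 18);
  translate([270, 284, 0]) cylinder(h = 363, r = 18);
}
translate([-378, 138, 0]) {
  translate([0, 0, 363]) cube([288, 302, 37]);
  translate([18, 18, 0]) cylinder(h = 363, r = 18);
  translate([270, 18, 0]) cylinder(h = 363, r = 18);
  translate([18, 284, 0]) cylinder(h = 363, r = 18);
  translate([270, 284, 0]) cylinder(h = 363, r = 18);
}
translate([1398, 138, 0]) {
  translate([0, 0, 363]) cube([288, 302, 37]);
  translate([18, 18, 0]) cylinder(h = 363, r = 18);
  translate([270, 18, 0]) cylinder(h = 363, r = 18);
  translate([18, 284, 0]) cylinder(h = 363, r = 18);
  translate([270, 284, 0]) cylinder(h = 363, r = 18);
}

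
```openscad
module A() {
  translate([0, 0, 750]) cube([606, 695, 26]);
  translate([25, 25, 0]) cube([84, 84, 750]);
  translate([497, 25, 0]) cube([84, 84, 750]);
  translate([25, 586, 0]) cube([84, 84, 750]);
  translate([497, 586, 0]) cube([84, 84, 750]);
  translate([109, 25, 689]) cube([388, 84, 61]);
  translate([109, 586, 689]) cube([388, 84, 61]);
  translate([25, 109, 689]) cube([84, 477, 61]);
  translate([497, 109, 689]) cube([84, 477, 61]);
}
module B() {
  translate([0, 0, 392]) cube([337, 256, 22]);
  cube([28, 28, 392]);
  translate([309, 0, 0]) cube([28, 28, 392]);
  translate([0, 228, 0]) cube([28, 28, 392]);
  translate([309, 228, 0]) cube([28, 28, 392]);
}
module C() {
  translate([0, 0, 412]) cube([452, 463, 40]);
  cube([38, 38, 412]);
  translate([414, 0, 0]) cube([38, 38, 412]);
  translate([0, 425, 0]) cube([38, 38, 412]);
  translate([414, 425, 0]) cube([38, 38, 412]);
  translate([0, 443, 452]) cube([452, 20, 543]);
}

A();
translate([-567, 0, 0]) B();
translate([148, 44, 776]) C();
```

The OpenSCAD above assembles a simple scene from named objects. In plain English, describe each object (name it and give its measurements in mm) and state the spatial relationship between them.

A is a rectangular dining table. The top is 606×695×26 mm with its upper surface at z = 776 mm. It stands on four 84×84 mm square legs, each inset 25 mm from the nearest pair of top edges, running from the floor to the underside of the top. Four apron rails, 84 mm thick and 61 mm tall, run between adjacent legs with their top edges flush with the underside of the top and their outer faces flush with the legs' outer faces.

B is a four-legged stool. The seat is 337×256 mm, 22 mm thick, top at z = 414 mm. It stands on four square legs, each 28×28 mm in cross-section, from z = 0 to the seat underside, each flush with a corner of the seat.

C is a chair. The seat is a 452×463×40 mm slab with its top at z = 452 mm, on four 38×38 mm corner legs (flush with the seat edges, standing on z = 0). A flat backrest 20 mm thick, 543 mm tall, spans the full seat width and rises from the seat top along its +y edge, rear face flush with the rear of the seat.

The stool is on the floor beside the table on its −x side. The chair is on top of the table.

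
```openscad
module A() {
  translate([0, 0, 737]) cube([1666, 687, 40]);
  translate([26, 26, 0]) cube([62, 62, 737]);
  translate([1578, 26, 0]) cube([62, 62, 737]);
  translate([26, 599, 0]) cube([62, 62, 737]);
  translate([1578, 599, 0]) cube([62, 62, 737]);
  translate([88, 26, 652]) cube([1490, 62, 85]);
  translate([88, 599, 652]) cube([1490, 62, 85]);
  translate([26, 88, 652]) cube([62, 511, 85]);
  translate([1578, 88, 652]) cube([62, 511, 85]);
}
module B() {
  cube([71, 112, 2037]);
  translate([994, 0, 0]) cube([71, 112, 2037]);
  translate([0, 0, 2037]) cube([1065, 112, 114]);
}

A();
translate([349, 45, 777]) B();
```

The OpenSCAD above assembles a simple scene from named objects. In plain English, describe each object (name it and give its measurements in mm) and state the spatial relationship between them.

A is a table with a 1666×687 mm rectangular top, 40 mm thick, top surface at z = 777 mm, supported by four 62×62 mm square legs, each inset 26 mm from the nearest pair of top edges, running from the floor. Four apron rails, 62 mm thick and 85 mm tall, run between adjacent legs with their top edges flush with the underside of the top and their outer faces flush with the legs' outer faces.

B is a door frame. The clear opening is 923 mm wide and 2037 mm high. Two 71 mm wide jambs, 112 mm deep, stand either side of the opening from the floor to the top of the opening. A 114 mm thick head sits across the top of both jambs, spanning the full outside width of the frame.

The door frame is on top of the table.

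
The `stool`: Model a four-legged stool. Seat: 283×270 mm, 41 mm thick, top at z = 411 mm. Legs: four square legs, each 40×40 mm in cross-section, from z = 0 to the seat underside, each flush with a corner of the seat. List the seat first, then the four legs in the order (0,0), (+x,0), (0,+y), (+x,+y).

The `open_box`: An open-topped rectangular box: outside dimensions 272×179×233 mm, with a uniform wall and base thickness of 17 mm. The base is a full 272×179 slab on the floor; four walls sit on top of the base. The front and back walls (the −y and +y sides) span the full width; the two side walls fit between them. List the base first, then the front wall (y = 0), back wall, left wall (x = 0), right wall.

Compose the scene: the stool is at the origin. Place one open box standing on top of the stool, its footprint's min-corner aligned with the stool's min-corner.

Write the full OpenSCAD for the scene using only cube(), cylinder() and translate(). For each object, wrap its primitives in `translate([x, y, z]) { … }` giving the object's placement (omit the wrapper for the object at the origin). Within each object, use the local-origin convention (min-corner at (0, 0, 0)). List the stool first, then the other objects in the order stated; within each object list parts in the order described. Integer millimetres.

translate([0, 0, 370]) cube([283, 270, 41]);
cube([40, 40, 370]);
translate([243, 0, 0]) cube([40, 40, 370]);
translate([0, 230, 0]) cube([40, 40, 370]);
translate([243, 230, 0]) cube([40, 40, 370]);
translate([0, 0, 411]) {
  cube([272, 179, 17]);
  translate([0, 0, 17]) cube([272, 17, 216]);
  translate([0, 162, 17]) cube([272, 17, 216]);
  translate([0, 17, 17]) cube([17, 145, 216]);
  translate([255, 17, 17]) cube([17, 145, 216]);
}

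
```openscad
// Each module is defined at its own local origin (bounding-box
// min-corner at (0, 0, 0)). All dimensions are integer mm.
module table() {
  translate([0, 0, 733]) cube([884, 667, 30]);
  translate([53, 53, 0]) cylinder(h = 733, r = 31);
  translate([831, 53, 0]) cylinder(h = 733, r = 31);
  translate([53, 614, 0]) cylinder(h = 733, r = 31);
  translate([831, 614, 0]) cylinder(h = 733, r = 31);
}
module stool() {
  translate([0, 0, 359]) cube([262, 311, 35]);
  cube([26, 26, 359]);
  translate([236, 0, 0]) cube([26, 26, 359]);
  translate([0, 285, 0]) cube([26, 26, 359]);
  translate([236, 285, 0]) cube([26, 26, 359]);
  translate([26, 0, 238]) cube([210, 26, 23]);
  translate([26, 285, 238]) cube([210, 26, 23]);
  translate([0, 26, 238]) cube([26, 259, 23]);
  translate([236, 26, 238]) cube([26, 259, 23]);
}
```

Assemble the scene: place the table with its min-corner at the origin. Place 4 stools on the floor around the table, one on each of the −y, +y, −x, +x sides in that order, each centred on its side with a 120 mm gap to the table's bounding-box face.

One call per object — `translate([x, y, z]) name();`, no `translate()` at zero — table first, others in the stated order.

table();
translate([311, -431, 0]) stool();
translate([311, 787, 0]) stool();
translate([-382, 178, 0]) stool();
translate([1004, 178, 0]) stool();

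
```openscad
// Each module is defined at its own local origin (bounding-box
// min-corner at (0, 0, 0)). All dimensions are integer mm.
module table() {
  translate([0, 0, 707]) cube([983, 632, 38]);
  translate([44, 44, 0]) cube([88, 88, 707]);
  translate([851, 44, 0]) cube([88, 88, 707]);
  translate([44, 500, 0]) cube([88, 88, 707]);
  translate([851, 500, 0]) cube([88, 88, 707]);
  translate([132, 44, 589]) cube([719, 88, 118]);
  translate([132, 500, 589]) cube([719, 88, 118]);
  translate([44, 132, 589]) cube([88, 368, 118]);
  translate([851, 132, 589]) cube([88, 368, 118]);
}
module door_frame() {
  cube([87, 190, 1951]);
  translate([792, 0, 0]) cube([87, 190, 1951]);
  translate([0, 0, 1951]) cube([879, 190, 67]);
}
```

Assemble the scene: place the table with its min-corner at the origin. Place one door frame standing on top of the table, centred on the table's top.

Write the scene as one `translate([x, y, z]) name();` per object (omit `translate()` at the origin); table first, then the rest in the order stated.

table();
translate([52, 221, 745]) door_frame();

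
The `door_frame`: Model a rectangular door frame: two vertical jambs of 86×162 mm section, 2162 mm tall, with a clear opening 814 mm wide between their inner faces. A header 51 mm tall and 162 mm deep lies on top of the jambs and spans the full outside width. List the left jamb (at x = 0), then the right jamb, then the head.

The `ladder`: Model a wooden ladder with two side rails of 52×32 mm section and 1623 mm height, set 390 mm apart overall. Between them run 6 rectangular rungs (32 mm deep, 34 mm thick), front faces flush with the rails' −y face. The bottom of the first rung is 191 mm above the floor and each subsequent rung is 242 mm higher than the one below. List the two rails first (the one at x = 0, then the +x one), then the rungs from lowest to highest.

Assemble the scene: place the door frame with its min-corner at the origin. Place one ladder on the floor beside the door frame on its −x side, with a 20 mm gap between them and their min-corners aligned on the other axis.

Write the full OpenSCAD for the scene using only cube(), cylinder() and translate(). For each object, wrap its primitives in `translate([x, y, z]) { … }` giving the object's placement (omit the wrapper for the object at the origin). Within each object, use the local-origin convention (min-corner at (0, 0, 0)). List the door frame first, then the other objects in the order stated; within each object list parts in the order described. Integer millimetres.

cube([86, 162, 2162]);
translate([900, 0, 0]) cube([86, 162, 2162]);
translate([0, 0, 2162]) cube([986, 162, 51]);
translate([-410, 0, 0]) {
  cube([52, 32, 1623]);
  translate([338, 0, 0]) cube([52, 32, 1623]);
  translate([52, 0, 191]) cube([286, 32, 34]);
  translate([52, 0, 433]) cube([286, 32, 34]);
  translate([52, 0, 675]) cube([286, 32, 34]);
  translate([52, 0, 917]) cube([286, 32, 34]);
  translate([52, 0, 1159]) cube([286, 32, 34]);
  translate([52, 0, 1401]) cube([286, 32, 34]);
}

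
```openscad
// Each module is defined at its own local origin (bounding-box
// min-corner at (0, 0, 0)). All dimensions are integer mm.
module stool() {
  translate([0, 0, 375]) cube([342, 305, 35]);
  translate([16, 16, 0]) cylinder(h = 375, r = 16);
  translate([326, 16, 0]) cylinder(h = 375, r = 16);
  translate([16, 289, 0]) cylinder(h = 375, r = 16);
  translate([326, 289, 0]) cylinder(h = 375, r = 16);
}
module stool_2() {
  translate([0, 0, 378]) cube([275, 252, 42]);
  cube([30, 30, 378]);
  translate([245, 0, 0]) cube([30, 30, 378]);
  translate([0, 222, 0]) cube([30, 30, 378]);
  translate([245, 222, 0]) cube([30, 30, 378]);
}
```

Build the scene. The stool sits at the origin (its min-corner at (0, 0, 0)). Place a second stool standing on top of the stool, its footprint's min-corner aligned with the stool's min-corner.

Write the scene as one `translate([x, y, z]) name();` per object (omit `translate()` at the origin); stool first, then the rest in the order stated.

stool();
translate([0, 0, 410]) stool_2();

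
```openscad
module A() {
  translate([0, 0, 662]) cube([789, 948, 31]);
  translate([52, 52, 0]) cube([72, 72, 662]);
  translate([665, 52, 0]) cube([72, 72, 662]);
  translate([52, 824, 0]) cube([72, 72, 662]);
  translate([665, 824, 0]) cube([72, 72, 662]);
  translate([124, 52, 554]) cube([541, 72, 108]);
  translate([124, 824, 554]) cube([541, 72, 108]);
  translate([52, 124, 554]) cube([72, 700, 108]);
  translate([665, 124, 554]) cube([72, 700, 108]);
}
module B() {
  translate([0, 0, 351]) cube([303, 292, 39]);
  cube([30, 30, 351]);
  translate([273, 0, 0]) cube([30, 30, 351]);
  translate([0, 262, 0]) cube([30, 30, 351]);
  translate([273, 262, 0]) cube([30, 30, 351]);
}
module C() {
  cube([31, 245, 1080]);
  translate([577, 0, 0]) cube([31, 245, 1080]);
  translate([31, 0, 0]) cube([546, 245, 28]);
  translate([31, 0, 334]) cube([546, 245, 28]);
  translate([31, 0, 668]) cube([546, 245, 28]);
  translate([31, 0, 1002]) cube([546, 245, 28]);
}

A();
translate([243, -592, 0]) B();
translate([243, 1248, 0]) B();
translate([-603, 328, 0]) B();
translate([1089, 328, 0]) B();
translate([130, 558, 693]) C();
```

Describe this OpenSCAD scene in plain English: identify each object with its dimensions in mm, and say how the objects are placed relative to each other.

A is a rectangular dining table. The top is 789×948×31 mm with its upper surface at z = 693 mm. It stands on four 72×72 mm square legs, each inset 52 mm from the nearest pair of top edges, running from the floor to the underside of the top. Four apron rails, 72 mm thick and 108 mm tall, run between adjacent legs with their top edges flush with the underside of the top and their outer faces flush with the legs' outer faces.

B is a simple wooden stool: a rectangular seat 303 mm (x) by 292 mm (y), 39 mm thick, top face at z = 390 mm, on four square legs, each 30×30 mm in cross-section. The legs rest on z = 0, each flush with a corner of the seat.

C is an open bookshelf. Two side panels, each 31 mm thick, 245 mm deep and 1080 mm tall, stand 608 mm apart (outside-to-outside). Between them sit 4 shelves, each 28 mm thick and 245 mm deep, spanning the full gap between the sides. The bottom shelf rests on the floor (its underside at z = 0) and the clear gap between one shelf's top and the next shelf's underside is 306 mm.

Four stools sit around the table at the −y, +y, −x, +x sides. The bookshelf is on top of the table.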